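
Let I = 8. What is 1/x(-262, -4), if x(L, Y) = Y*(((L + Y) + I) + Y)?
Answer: 1/1048 ≈ 0.00095420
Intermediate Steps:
x(L, Y) = Y*(8 + L + 2*Y) (x(L, Y) = Y*(((L + Y) + 8) + Y) = Y*((8 + L + Y) + Y) = Y*(8 + L + 2*Y))
1/x(-262, -4) = 1/(-4*(8 - 262 + 2*(-4))) = 1/(-4*(8 - 262 - 8)) = 1/(-4*(-262)) = 1/1048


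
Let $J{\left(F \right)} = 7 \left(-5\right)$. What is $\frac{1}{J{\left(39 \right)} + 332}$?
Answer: $\frac{1}{297} \approx 0.003367$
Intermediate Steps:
$J{\left(F \right)} = -35$
$\frac{1}{J{\left(39 \right)} + 332} = \frac{1}{-35 + 332} = \frac{1}{297}$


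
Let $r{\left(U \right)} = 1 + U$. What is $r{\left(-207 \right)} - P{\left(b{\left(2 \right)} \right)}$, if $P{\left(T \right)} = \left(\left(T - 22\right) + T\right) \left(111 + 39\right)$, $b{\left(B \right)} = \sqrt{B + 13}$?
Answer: $3094 - 300 \sqrt{15} \approx 1932.1$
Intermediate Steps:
$b{\left(B \right)} = \sqrt{13 + B}$
$P{\left(T \right)} = -3300 + 300 T$ ($P{\left(T \right)} = \left(\left(T - 22\right) + T\right) 150 = \left(\left(-22 + T\right) + T\right) 150 = \left(-22 + 2 T\right) 150 = -3300 + 300 T$)
$r{\left(-207 \right)} - P{\left(b{\left(2 \right)} \right)} = \left(1 - 207\right) - \left(-3300 + 300 \sqrt{13 + 2}\right) = -206 - \left(-3300 + 300 \sqrt{15}\right) = -206 + \left(3300 - 300 \sqrt{15}\right) = 3094 - 300 \sqrt{15}$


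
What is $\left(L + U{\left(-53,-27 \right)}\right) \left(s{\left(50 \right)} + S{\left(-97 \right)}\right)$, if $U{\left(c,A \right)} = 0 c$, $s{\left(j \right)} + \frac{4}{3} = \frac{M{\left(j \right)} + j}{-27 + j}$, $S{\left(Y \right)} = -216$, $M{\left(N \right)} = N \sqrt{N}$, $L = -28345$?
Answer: $\frac{420809870}{69} - \frac{7086250 \sqrt{2}}{23} \approx 5.663 \cdot 10^{6}$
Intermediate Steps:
$M{\left(N \right)} = N^{\frac{3}{2}}$
$s{\left(j \right)} = - \frac{4}{3} + \frac{j + j^{\frac{3}{2}}}{-27 + j}$ ($s{\left(j \right)} = - \frac{4}{3} + \frac{j^{\frac{3}{2}} + j}{-27 + j} = - \frac{4}{3} + \frac{j + j^{\frac{3}{2}}}{-27 + j}$)
$U{\left(c,A \right)} = 0$
$\left(L + U{\left(-53,-27 \right)}\right) \left(s{\left(50 \right)} + S{\left(-97 \right)}\right) = \left(-28345 + 0\right) \left(\frac{36 + 50^{\frac{3}{2}} - \frac{50}{3}}{-27 + 50} - 216\right) = - 28345 \left(\frac{36 + 250 \sqrt{2} - \frac{50}{3}}{23} - 216\right) = - 28345 \left(\frac{\frac{58}{3} + 250 \sqrt{2}}{23} - 216\right) = - 28345 \left(\left(\frac{58}{69} + \frac{250 \sqrt{2}}{23}\right) - 216\right) = - 28345 \left(- \frac{14846}{69} + \frac{250 \sqrt{2}}{23}\right) = \frac{420809870}{69} - \frac{7086250 \sqrt{2}}{23}$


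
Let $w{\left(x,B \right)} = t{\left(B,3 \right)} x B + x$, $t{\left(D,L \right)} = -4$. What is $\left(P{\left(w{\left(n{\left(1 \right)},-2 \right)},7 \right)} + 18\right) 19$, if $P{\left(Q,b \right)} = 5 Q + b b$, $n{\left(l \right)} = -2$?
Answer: $-437$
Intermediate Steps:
$w{\left(x,B \right)} = x - 4 B x$ ($w{\left(x,B \right)} = - 4 x B + x = - 4 B x + x = x - 4 B x$)
$P{\left(Q,b \right)} = b^{2} + 5 Q$ ($P{\left(Q,b \right)} = 5 Q + b^{2} = b^{2} + 5 Q$)
$\left(P{\left(w{\left(n{\left(1 \right)},-2 \right)},7 \right)} + 18\right) 19 = \left(\left(7^{2} + 5 \left(- 2 \left(1 - -8\right)\right)\right) + 18\right) 19 = \left(\left(49 + 5 \left(- 2 \left(1 + 8\right)\right)\right) + 18\right) 19 = \left(\left(49 + 5 \left(\left(-2\right) 9\right)\right) + 18\right) 19 = \left(\left(49 + 5 \left(-18\right)\right) + 18\right) 19 = \left(\left(49 - 90\right) + 18\right) 19 = \left(-41 + 18\right) 19 = \left(-23\right) 19 = -437$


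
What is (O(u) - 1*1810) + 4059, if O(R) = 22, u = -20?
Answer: 2271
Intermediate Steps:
(O(u) - 1*1810) + 4059 = (22 - 1*1810) + 4059 = (22 - 1810) + 4059 = -1788 + 4059 = 2271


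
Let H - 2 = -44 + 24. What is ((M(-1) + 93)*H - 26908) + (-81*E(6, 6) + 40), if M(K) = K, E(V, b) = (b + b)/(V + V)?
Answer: -28605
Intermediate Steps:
H = -18 (H = 2 + (-44 + 24) = 2 - 20 = -18)
E(V, b) = b/V (E(V, b) = (2*b)/((2*V)) = (2*b)*(1/(2*V)) = b/V)
((M(-1) + 93)*H - 26908) + (-81*E(6, 6) + 40) = ((-1 + 93)*(-18) - 26908) + (-486/6 + 40) = (92*(-18) - 26908) + (-486/6 + 40) = (-1656 - 26908) + (-81*1 + 40) = -28564 + (-81 + 40) = -28564 - 41 = -28605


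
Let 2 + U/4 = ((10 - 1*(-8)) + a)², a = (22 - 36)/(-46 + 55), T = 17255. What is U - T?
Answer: -1310687/81 ≈ -16181.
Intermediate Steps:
a = -14/9 ≈ -1.5556
U = 86968/81 (U = -8 + 4*((10 - 1*(-8)) - 14/9)² = -8 + 4*((10 + 8) - 14/9)² = -8 + 4*(18 - 14/9)² = -8 + 4*(148/9)² = -8 + 4*(21904/81) = -8 + 87616/81 = 86968/81 ≈ 1073.7)
U - T = 86968/81 - 1*17255 = 86968/81 - 17255 = -1310687/81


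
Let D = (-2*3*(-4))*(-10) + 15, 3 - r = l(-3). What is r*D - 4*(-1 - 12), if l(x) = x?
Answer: -1298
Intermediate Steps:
r = 6 (r = 3 - 1*(-3) = 3 + 3 = 6)
D = -225 (D = -6*(-4)*(-10) + 15 = 24*(-10) + 15 = -240 + 15 = -225)
r*D - 4*(-1 - 12) = 6*(-225) - 4*(-1 - 12) = -1350 - 4*(-13) = -1350 + 52 = -1298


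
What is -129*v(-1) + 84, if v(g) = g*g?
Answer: -45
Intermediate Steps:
v(g) = g**2
-129*v(-1) + 84 = -129*(-1)**2 + 84 = -129*1 + 84 = -129 + 84 = -45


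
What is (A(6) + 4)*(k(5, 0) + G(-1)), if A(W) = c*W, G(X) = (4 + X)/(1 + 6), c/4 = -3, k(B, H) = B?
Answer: -2584/7 ≈ -369.14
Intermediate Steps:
c = -12 (c = 4*(-3) = -12)
G(X) = 4/7 + X/7 (G(X) = (4 + X)/7 = (4 + X)*(⅐) = 4/7 + X/7)
A(W) = -12*W
(A(6) + 4)*(k(5, 0) + G(-1)) = (-12*6 + 4)*(5 + (4/7 + (⅐)*(-1))) = (-72 + 4)*(5 + (4/7 - ⅐)) = -68*(5 + 3/7) = -68*38/7 = -2584/7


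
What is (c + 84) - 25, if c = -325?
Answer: -266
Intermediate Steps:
(c + 84) - 25 = (-325 + 84) - 25 = -241 - 25 = -266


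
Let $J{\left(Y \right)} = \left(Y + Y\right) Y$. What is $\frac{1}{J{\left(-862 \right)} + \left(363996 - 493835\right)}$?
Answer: $\frac{1}{1356249} \approx 7.3733 \cdot 10^{-7}$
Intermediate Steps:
$J{\left(Y \right)} = 2 Y^{2}$ ($J{\left(Y \right)} = 2 Y Y = 2 Y^{2}$)
$\frac{1}{J{\left(-862 \right)} + \left(363996 - 493835\right)} = \frac{1}{2 \left(-862\right)^{2} + \left(363996 - 493835\right)} = \frac{1}{2 \cdot 743044 - 129839} = \frac{1}{1486088 - 129839} = \frac{1}{1356249}$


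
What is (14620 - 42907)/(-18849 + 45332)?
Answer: -28287/26483 ≈ -1.0681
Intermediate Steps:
(14620 - 42907)/(-18849 + 45332) = -28287/26483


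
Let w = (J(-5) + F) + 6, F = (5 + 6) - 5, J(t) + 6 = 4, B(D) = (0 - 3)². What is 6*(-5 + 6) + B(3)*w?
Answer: 96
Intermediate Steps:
B(D) = 9 (B(D) = (-3)² = 9)
J(t) = -2 (J(t) = -6 + 4 = -2)
F = 6 (F = 11 - 5 = 6)
w = 10 (w = (-2 + 6) + 6 = 4 + 6 = 10)
6*(-5 + 6) + B(3)*w = 6*(-5 + 6) + 9*10 = 6*1 + 90 = 6 + 90 = 96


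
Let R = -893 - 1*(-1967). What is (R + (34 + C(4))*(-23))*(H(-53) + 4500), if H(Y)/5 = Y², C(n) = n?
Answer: 3709000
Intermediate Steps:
R = 1074 (R = -893 + 1967 = 1074)
H(Y) = 5*Y²
(R + (34 + C(4))*(-23))*(H(-53) + 4500) = (1074 + (34 + 4)*(-23))*(5*(-53)² + 4500) = (1074 + 38*(-23))*(5*2809 + 4500) = (1074 - 874)*(14045 + 4500) = 200*18545 = 3709000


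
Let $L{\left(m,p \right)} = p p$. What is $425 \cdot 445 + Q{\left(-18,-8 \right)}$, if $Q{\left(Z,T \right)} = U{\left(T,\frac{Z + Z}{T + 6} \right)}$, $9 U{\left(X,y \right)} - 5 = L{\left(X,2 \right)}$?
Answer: $189126$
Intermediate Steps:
$L{\left(m,p \right)} = p^{2}$
$U{\left(X,y \right)} = 1$ ($U{\left(X,y \right)} = \frac{5}{9} + \frac{2^{2}}{9} = \frac{5}{9} + \frac{1}{9} \cdot 4 = \frac{5}{9} + \frac{4}{9} = 1$)
$Q{\left(Z,T \right)} = 1$
$425 \cdot 445 + Q{\left(-18,-8 \right)} = 425 \cdot 445 + 1 = 189125 + 1 = 189126$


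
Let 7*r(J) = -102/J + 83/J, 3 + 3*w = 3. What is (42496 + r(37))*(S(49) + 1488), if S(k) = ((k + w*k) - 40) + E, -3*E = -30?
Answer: 16586712615/259 ≈ 6.4041e+7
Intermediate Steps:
w = 0 (w = -1 + (⅓)*3 = -1 + 1 = 0)
E = 10 (E = -⅓*(-30) = 10)
S(k) = -30 + k (S(k) = ((k + 0*k) - 40) + 10 = ((k + 0) - 40) + 10 = (k - 40) + 10 = (-40 + k) + 10 = -30 + k)
r(J) = -19/(7*J) (r(J) = (-102/J + 83/J)/7 = (-19/J)/7 = -19/(7*J))
(42496 + r(37))*(S(49) + 1488) = (42496 - 19/7/37)*((-30 + 49) + 1488) = (42496 - 19/7*1/37)*(19 + 1488) = (42496 - 19/259)*1507 = (11006445/259)*1507 = 16586712615/259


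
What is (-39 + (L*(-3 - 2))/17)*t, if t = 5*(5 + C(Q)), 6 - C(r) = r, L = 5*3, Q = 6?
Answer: -18450/17 ≈ -1085.3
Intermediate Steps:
L = 15
C(r) = 6 - r
t = 25 (t = 5*(5 + (6 - 1*6)) = 5*(5 + (6 - 6)) = 5*(5 + 0) = 5*5 = 25)
(-39 + (L*(-3 - 2))/17)*t = (-39 + (15*(-3 - 2))/17)*25 = (-39 + (15*(-5))*(1/17))*25 = (-39 - 75*1/17)*25 = (-39 - 75/17)*25 = -738/17*25 = -18450/17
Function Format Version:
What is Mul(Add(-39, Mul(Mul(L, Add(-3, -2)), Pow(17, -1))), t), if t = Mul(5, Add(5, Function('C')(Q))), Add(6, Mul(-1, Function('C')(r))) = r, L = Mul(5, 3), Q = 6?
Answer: Rational(-18450, 17) ≈ -1085.3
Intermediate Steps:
L = 15
Function('C')(r) = Add(6, Mul(-1, r))
t = 25 (t = Mul(5, Add(5, Add(6, Mul(-1, 6)))) = Mul(5, Add(5, Add(6, -6))) = Mul(5, Add(5, 0)) = Mul(5, 5) = 25)
Mul(Add(-39, Mul(Mul(L, Add(-3, -2)), Pow(17, -1))), t) = Mul(Add(-39, Mul(Mul(15, Add(-3, -2)), Pow(17, -1))), 25) = Mul(Add(-39, Mul(Mul(15, -5), Rational(1, 17))), 25) = Mul(Add(-39, Mul(-75, Rational(1, 17))), 25) = Mul(Add(-39, Rational(-75, 17)), 25) = Mul(Rational(-738, 17), 25) = Rational(-18450, 17)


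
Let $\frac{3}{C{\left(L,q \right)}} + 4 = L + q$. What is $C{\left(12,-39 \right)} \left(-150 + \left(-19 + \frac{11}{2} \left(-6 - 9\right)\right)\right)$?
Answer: $\frac{1509}{62} \approx 24.339$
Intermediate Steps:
$C{\left(L,q \right)} = \frac{3}{-4 + L + q}$ ($C{\left(L,q \right)} = \frac{3}{-4 + \left(L + q\right)} = \frac{3}{-4 + L + q}$)
$C{\left(12,-39 \right)} \left(-150 + \left(-19 + \frac{11}{2} \left(-6 - 9\right)\right)\right) = \frac{3}{-4 + 12 - 39} \left(-150 + \left(-19 + \frac{11}{2} \left(-6 - 9\right)\right)\right) = \frac{3}{-31} \left(-150 + \left(-19 + 11 \cdot \frac{1}{2} \left(-15\right)\right)\right) = 3 \left(- \frac{1}{31}\right) \left(-150 + \left(-19 + \frac{11}{2} \left(-15\right)\right)\right) = - \frac{3 \left(-150 - \frac{203}{2}\right)}{31} = \left(- \frac{3}{31}\right) \left(- \frac{503}{2}\right) = \frac{1509}{62}$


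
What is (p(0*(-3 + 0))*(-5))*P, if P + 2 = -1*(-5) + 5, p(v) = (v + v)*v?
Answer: 0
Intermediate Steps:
p(v) = 2*v**2 (p(v) = (2*v)*v = 2*v**2)
P = 8 (P = -2 + (-1*(-5) + 5) = -2 + (5 + 5) = -2 + 10 = 8)
(p(0*(-3 + 0))*(-5))*P = ((2*(0*(-3 + 0))**2)*(-5))*8 = ((2*(0*(-3))**2)*(-5))*8 = ((2*0**2)*(-5))*8 = ((2*0)*(-5))*8 = (0*(-5))*8 = 0*8 = 0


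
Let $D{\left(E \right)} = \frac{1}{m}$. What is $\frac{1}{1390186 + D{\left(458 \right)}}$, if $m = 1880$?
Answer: $\frac{1880}{2613549681} \approx 7.1933 \cdot 10^{-7}$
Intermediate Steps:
$D{\left(E \right)} = \frac{1}{1880}$
$\frac{1}{1390186 + D{\left(458 \right)}} = \frac{1}{1390186 + \frac{1}{1880}} = \frac{1}{\frac{2613549681}{1880}} = \frac{1880}{2613549681}$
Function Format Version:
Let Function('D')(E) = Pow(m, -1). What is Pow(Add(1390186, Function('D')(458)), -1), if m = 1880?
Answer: Rational(1880, 2613549681) ≈ 7.1933e-7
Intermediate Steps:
Function('D')(E) = Rational(1, 1880) (Function('D')(E) = Pow(1880, -1) = Rational(1, 1880))
Pow(Add(1390186, Function('D')(458)), -1) = Pow(Add(1390186, Rational(1, 1880)), -1) = Pow(Rational(2613549681, 1880), -1) = Rational(1880, 2613549681)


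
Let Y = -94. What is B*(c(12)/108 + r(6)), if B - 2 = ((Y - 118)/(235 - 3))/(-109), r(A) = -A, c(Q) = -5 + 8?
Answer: -2729855/227592 ≈ -11.995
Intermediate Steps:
c(Q) = 3
B = 12697/6322 (B = 2 + ((-94 - 118)/(235 - 3))/(-109) = 2 - 212/232*(-1/109) = 2 - 212*1/232*(-1/109) = 2 - 53/58*(-1/109) = 2 + 53/6322 = 12697/6322 ≈ 2.0084)
B*(c(12)/108 + r(6)) = 12697*(3/108 - 1*6)/6322 = 12697*(3*(1/108) - 6)/6322 = 12697*(1/36 - 6)/6322 = (12697/6322)*(-215/36) = -2729855/227592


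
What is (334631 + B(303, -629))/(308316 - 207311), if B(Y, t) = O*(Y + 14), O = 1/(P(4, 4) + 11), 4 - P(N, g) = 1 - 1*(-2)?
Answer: 4015889/1212060 ≈ 3.3133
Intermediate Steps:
P(N, g) = 1 (P(N, g) = 4 - (1 - 1*(-2)) = 4 - (1 + 2) = 4 - 1*3 = 4 - 3 = 1)
O = 1/12 (O = 1/(1 + 11) = 1/12 ≈ 0.083333)
B(Y, t) = 7/6 + Y/12 (B(Y, t) = (Y + 14)/12 = (14 + Y)/12 = 7/6 + Y/12)
(334631 + B(303, -629))/(308316 - 207311) = (334631 + (7/6 + (1/12)*303))/(308316 - 207311) = (334631 + (7/6 + 101/4))/101005 = (334631 + 317/12)*(1/101005) = (4015889/12)*(1/101005) = 4015889/1212060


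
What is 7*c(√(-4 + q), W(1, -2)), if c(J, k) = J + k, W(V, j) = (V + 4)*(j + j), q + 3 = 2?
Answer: -140 + 7*I*√5 ≈ -140.0 + 15.652*I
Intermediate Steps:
q = -1 (q = -3 + 2 = -1)
W(V, j) = 2*j*(4 + V) (W(V, j) = (4 + V)*(2*j) = 2*j*(4 + V))
7*c(√(-4 + q), W(1, -2)) = 7*(√(-4 - 1) + 2*(-2)*(4 + 1)) = 7*(√(-5) + 2*(-2)*5) = 7*(I*√5 - 20) = 7*(-20 + I*√5) = -140 + 7*I*√5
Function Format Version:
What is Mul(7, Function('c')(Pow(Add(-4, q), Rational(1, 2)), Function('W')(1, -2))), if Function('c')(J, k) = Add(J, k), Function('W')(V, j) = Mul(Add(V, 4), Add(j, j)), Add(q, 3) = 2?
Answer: Add(-140, Mul(7, I, Pow(5, Rational(1, 2)))) ≈ Add(-140.00, Mul(15.652, I))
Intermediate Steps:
q = -1 (q = Add(-3, 2) = -1)
Function('W')(V, j) = Mul(2, j, Add(4, V)) (Function('W')(V, j) = Mul(Add(4, V), Mul(2, j)) = Mul(2, j, Add(4, V)))
Mul(7, Function('c')(Pow(Add(-4, q), Rational(1, 2)), Function('W')(1, -2))) = Mul(7, Add(Pow(Add(-4, -1), Rational(1, 2)), Mul(2, -2, Add(4, 1)))) = Mul(7, Add(Pow(-5, Rational(1, 2)), Mul(2, -2, 5))) = Mul(7, Add(Mul(I, Pow(5, Rational(1, 2))), -20)) = Mul(7, Add(-20, Mul(I, Pow(5, Rational(1, 2))))) = Add(-140, Mul(7, I, Pow(5, Rational(1, 2))))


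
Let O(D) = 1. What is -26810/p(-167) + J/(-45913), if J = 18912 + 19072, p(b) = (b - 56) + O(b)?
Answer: 611247541/5096343 ≈ 119.94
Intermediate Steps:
p(b) = -55 + b (p(b) = (b - 56) + 1 = (-56 + b) + 1 = -55 + b)
J = 37984
-26810/p(-167) + J/(-45913) = -26810/(-55 - 167) + 37984/(-45913) = -26810/(-222) + 37984*(-1/45913) = -26810*(-1/222) - 37984/45913 = 13405/111 - 37984/45913 = 611247541/5096343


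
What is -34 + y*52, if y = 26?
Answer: 1318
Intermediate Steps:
-34 + y*52 = -34 + 26*52 = -34 + 1352 = 1318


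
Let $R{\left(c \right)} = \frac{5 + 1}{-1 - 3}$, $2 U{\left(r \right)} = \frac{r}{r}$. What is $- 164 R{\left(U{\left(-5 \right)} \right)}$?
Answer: $246$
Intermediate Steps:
$U{\left(r \right)} = \frac{1}{2}$ ($U{\left(r \right)} = \frac{r \frac{1}{r}}{2} = \frac{1}{2} \cdot 1 = \frac{1}{2}$)
$R{\left(c \right)} = - \frac{3}{2}$ ($R{\left(c \right)} = \frac{6}{-4} = 6 \left(- \frac{1}{4}\right) = - \frac{3}{2}$)
$- 164 R{\left(U{\left(-5 \right)} \right)} = \left(-164\right) \left(- \frac{3}{2}\right) = 246$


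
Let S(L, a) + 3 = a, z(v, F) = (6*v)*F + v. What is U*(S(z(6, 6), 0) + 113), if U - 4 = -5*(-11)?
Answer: 6490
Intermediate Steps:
U = 59 (U = 4 - 5*(-11) = 4 + 55 = 59)
z(v, F) = v + 6*F*v (z(v, F) = 6*F*v + v = v + 6*F*v)
S(L, a) = -3 + a
U*(S(z(6, 6), 0) + 113) = 59*((-3 + 0) + 113) = 59*(-3 + 113) = 59*110 = 6490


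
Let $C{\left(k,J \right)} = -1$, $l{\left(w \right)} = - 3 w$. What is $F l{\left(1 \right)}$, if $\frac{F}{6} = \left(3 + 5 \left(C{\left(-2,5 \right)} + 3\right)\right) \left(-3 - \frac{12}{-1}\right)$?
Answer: $-2106$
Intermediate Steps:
$F = 702$ ($F = 6 \left(3 + 5 \left(-1 + 3\right)\right) \left(-3 - \frac{12}{-1}\right) = 6 \left(3 + 5 \cdot 2\right) \left(-3 - -12\right) = 6 \left(3 + 10\right) \left(-3 + 12\right) = 6 \cdot 13 \cdot 9 = 6 \cdot 117 = 702$)
$F l{\left(1 \right)} = 702 \left(\left(-3\right) 1\right) = 702 \left(-3\right) = -2106$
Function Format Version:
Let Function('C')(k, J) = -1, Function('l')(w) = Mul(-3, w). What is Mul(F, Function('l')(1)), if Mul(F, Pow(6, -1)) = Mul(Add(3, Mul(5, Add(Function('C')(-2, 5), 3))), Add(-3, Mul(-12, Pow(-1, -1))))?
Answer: -2106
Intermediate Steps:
F = 702 (F = Mul(6, Mul(Add(3, Mul(5, Add(-1, 3))), Add(-3, Mul(-12, Pow(-1, -1))))) = Mul(6, Mul(Add(3, Mul(5, 2)), Add(-3, Mul(-12, -1)))) = Mul(6, Mul(Add(3, 10), Add(-3, 12))) = Mul(6, Mul(13, 9)) = Mul(6, 117) = 702)
Mul(F, Function('l')(1)) = Mul(702, Mul(-3, 1)) = Mul(702, -3) = -2106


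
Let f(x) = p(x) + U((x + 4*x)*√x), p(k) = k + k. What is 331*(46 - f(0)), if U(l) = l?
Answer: 15226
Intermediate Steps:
p(k) = 2*k
f(x) = 2*x + 5*x^(3/2) (f(x) = 2*x + (x + 4*x)*√x = 2*x + (5*x)*√x = 2*x + 5*x^(3/2))
331*(46 - f(0)) = 331*(46 - (2*0 + 5*0^(3/2))) = 331*(46 - (0 + 5*0)) = 331*(46 - (0 + 0)) = 331*(46 - 1*0) = 331*(46 + 0) = 331*46 = 15226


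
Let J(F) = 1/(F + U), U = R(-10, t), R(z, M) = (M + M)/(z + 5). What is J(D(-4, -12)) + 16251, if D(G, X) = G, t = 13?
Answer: 747541/46 ≈ 16251.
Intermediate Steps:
R(z, M) = 2*M/(5 + z) (R(z, M) = (2*M)/(5 + z) = 2*M/(5 + z))
U = -26/5 (U = 2*13/(5 - 10) = 2*13/(-5) = 2*13*(-⅕) = -26/5 ≈ -5.2000)
J(F) = 1/(-26/5 + F) (J(F) = 1/(F - 26/5) = 1/(-26/5 + F))
J(D(-4, -12)) + 16251 = 5/(-26 + 5*(-4)) + 16251 = 5/(-26 - 20) + 16251 = 5/(-46) + 16251 = 5*(-1/46) + 16251 = -5/46 + 16251 = 747541/46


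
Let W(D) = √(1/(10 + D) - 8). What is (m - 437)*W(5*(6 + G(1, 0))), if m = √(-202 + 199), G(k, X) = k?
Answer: I*√1795*(-437 + I*√3)/15 ≈ -4.8922 - 1234.3*I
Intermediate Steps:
W(D) = √(-8 + 1/(10 + D))
m = I*√3 (m = √(-3) = I*√3 ≈ 1.732*I)
(m - 437)*W(5*(6 + G(1, 0))) = (I*√3 - 437)*√((-79 - 40*(6 + 1))/(10 + 5*(6 + 1))) = (-437 + I*√3)*√((-79 - 40*7)/(10 + 5*7)) = (-437 + I*√3)*√((-79 - 8*35)/(10 + 35)) = (-437 + I*√3)*√((-79 - 280)/45) = (-437 + I*√3)*√((1/45)*(-359)) = (-437 + I*√3)*√(-359/45) = (-437 + I*√3)*(I*√1795/15) = I*√1795*(-437 + I*√3)/15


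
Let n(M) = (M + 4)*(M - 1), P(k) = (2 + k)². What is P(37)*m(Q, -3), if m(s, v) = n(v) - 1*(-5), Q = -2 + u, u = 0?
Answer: 1521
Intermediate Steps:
n(M) = (-1 + M)*(4 + M) (n(M) = (4 + M)*(-1 + M) = (-1 + M)*(4 + M))
Q = -2 (Q = -2 + 0 = -2)
m(s, v) = 1 + v² + 3*v (m(s, v) = (-4 + v² + 3*v) - 1*(-5) = (-4 + v² + 3*v) + 5 = 1 + v² + 3*v)
P(37)*m(Q, -3) = (2 + 37)²*(1 + (-3)² + 3*(-3)) = 39²*(1 + 9 - 9) = 1521*1 = 1521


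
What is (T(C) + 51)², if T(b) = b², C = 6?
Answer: 7569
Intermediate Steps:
(T(C) + 51)² = (6² + 51)² = (36 + 51)² = 87² = 7569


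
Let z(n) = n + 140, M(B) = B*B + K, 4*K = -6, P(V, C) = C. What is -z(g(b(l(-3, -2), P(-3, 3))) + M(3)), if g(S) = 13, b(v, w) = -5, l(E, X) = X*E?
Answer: -321/2 ≈ -160.50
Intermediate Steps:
K = -3/2 (K = (¼)*(-6) = -3/2 ≈ -1.5000)
l(E, X) = E*X
M(B) = -3/2 + B² (M(B) = B*B - 3/2 = B² - 3/2 = -3/2 + B²)
z(n) = 140 + n
-z(g(b(l(-3, -2), P(-3, 3))) + M(3)) = -(140 + (13 + (-3/2 + 3²))) = -(140 + (13 + (-3/2 + 9))) = -(140 + (13 + 15/2)) = -(140 + 41/2) = -1*321/2 = -321/2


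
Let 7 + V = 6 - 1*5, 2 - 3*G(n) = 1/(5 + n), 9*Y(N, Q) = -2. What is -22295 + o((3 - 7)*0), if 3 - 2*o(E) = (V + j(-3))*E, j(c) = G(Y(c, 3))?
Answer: -44587/2 ≈ -22294.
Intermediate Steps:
Y(N, Q) = -2/9 (Y(N, Q) = (1/9)*(-2) = -2/9)
G(n) = 2/3 - 1/(3*(5 + n))
j(c) = 77/129 (j(c) = (9 + 2*(-2/9))/(3*(5 - 2/9)) = (9 - 4/9)/(3*(43/9)) = (1/3)*(9/43)*(77/9) = 77/129)
V = -6 (V = -7 + (6 - 1*5) = -7 + (6 - 5) = -7 + 1 = -6)
o(E) = 3/2 + 697*E/258 (o(E) = 3/2 - (-6 + 77/129)*E/2 = 3/2 - (-697)*E/258 = 3/2 + 697*E/258)
-22295 + o((3 - 7)*0) = -22295 + (3/2 + 697*((3 - 7)*0)/258) = -22295 + (3/2 + 697*(-4*0)/258) = -22295 + (3/2 + (697/258)*0) = -22295 + (3/2 + 0) = -22295 + 3/2 = -44587/2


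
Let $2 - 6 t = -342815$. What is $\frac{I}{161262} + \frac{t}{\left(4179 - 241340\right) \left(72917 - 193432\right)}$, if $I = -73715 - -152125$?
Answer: $\frac{2241081329007659}{4609103066288730} \approx 0.48623$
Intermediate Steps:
$t = \frac{342817}{6}$ ($t = \frac{1}{3} - - \frac{342815}{6} = \frac{1}{3} + \frac{342815}{6} = \frac{342817}{6} \approx 57136.0$)
$I = 78410$ ($I = -73715 + 152125 = 78410$)
$\frac{I}{161262} + \frac{t}{\left(4179 - 241340\right) \left(72917 - 193432\right)} = \frac{78410}{161262} + \frac{342817}{6 \left(4179 - 241340\right) \left(72917 - 193432\right)} = 78410 \cdot \frac{1}{161262} + \frac{342817}{6 \left(\left(-237161\right) \left(-120515\right)\right)} = \frac{39205}{80631} + \frac{342817}{6 \cdot 28581457915} = \frac{39205}{80631} + \frac{342817}{6} \cdot \frac{1}{28581457915} = \frac{39205}{80631} + \frac{342817}{171488747490} = \frac{2241081329007659}{4609103066288730}$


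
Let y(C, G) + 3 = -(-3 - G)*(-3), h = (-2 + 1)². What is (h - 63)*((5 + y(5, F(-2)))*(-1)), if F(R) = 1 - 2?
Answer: -248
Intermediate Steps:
F(R) = -1
h = 1 (h = (-1)² = 1)
y(C, G) = -12 - 3*G (y(C, G) = -3 - (-3 - G)*(-3) = -3 + (3 + G)*(-3) = -3 + (-9 - 3*G) = -12 - 3*G)
(h - 63)*((5 + y(5, F(-2)))*(-1)) = (1 - 63)*((5 + (-12 - 3*(-1)))*(-1)) = -62*(5 + (-12 + 3))*(-1) = -62*(5 - 9)*(-1) = -(-248)*(-1) = -62*4 = -248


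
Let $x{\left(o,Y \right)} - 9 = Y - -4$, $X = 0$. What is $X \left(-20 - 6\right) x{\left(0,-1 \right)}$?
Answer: $0$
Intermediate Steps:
$x{\left(o,Y \right)} = 13 + Y$ ($x{\left(o,Y \right)} = 9 + \left(Y - -4\right) = 9 + \left(Y + 4\right) = 9 + \left(4 + Y\right) = 13 + Y$)
$X \left(-20 - 6\right) x{\left(0,-1 \right)} = 0 \left(-20 - 6\right) \left(13 - 1\right) = 0 \left(-20 - 6\right) 12 = 0 \left(-26\right) 12 = 0 \cdot 12 = 0$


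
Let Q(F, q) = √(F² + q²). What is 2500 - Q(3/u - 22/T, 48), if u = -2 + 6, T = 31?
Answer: 2500 - √35426329/124 ≈ 2452.0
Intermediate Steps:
u = 4
2500 - Q(3/u - 22/T, 48) = 2500 - √((3/4 - 22/31)² + 48²) = 2500 - √((3*(¼) - 22*1/31)² + 2304) = 2500 - √((¾ - 22/31)² + 2304) = 2500 - √((5/124)² + 2304) = 2500 - √(25/15376 + 2304) = 2500 - √(35426329/15376) = 2500 - √35426329/124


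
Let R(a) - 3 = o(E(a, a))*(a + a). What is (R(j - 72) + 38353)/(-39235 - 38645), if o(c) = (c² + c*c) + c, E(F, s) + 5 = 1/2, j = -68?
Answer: -7069/19470 ≈ -0.36307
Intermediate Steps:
E(F, s) = -9/2 (E(F, s) = -5 + 1/2 = -5 + ½ = -9/2)
o(c) = c + 2*c² (o(c) = (c² + c²) + c = 2*c² + c = c + 2*c²)
R(a) = 3 + 72*a (R(a) = 3 + (-9*(1 + 2*(-9/2))/2)*(a + a) = 3 + (-9*(1 - 9)/2)*(2*a) = 3 + (-9/2*(-8))*(2*a) = 3 + 36*(2*a) = 3 + 72*a)
(R(j - 72) + 38353)/(-39235 - 38645) = ((3 + 72*(-68 - 72)) + 38353)/(-39235 - 38645) = ((3 + 72*(-140)) + 38353)/(-77880) = ((3 - 10080) + 38353)*(-1/77880) = (-10077 + 38353)*(-1/77880) = 28276*(-1/77880) = -7069/19470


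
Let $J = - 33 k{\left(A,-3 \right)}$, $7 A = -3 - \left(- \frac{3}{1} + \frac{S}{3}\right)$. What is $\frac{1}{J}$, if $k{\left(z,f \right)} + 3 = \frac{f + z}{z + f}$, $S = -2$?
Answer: $\frac{1}{66} \approx 0.015152$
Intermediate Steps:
$A = \frac{2}{21}$ ($A = \frac{-3 - \left(- \frac{3}{1} - \frac{2}{3}\right)}{7} = \frac{-3 - \left(\left(-3\right) 1 - \frac{2}{3}\right)}{7} = \frac{-3 - \left(-3 - \frac{2}{3}\right)}{7} = \frac{-3 - - \frac{11}{3}}{7} = \frac{-3 + \frac{11}{3}}{7} = \frac{1}{7} \cdot \frac{2}{3} = \frac{2}{21} \approx 0.095238$)
$k{\left(z,f \right)} = -2$ ($k{\left(z,f \right)} = -3 + \frac{f + z}{z + f} = -3 + \frac{f + z}{f + z} = -3 + 1 = -2$)
$J = 66$ ($J = \left(-33\right) \left(-2\right) = 66$)
$\frac{1}{J} = \frac{1}{66}$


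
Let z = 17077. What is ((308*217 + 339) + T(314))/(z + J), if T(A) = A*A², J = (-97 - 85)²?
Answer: 31026319/50201 ≈ 618.04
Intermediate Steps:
J = 33124 (J = (-182)² = 33124)
T(A) = A³
((308*217 + 339) + T(314))/(z + J) = ((308*217 + 339) + 314³)/(17077 + 33124) = ((66836 + 339) + 30959144)/50201 = (67175 + 30959144)*(1/50201) = 31026319*(1/50201) = 31026319/50201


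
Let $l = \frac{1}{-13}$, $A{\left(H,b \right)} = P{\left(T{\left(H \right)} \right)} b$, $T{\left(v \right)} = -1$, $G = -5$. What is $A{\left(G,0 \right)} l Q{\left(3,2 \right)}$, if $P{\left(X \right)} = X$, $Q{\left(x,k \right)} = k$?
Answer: $0$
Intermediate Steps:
$A{\left(H,b \right)} = - b$
$l = - \frac{1}{13} \approx -0.076923$
$A{\left(G,0 \right)} l Q{\left(3,2 \right)} = \left(-1\right) 0 \left(- \frac{1}{13}\right) 2 = 0 \left(- \frac{1}{13}\right) 2 = 0 \cdot 2 = 0$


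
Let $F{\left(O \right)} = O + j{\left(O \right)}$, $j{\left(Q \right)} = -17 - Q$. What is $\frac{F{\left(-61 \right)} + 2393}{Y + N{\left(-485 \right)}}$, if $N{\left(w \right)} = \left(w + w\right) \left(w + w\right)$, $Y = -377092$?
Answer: $\frac{99}{23492} \approx 0.0042142$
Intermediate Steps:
$F{\left(O \right)} = -17$ ($F{\left(O \right)} = O - \left(17 + O\right) = -17$)
$N{\left(w \right)} = 4 w^{2}$ ($N{\left(w \right)} = 2 w 2 w = 4 w^{2}$)
$\frac{F{\left(-61 \right)} + 2393}{Y + N{\left(-485 \right)}} = \frac{-17 + 2393}{-377092 + 4 \left(-485\right)^{2}} = \frac{2376}{-377092 + 4 \cdot 235225} = \frac{2376}{-377092 + 940900} = \frac{2376}{563808} = 2376 \cdot \frac{1}{563808} = \frac{99}{23492}$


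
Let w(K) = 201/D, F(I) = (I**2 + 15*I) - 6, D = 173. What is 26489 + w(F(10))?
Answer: 4582798/173 ≈ 26490.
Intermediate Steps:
F(I) = -6 + I**2 + 15*I
w(K) = 201/173
26489 + w(F(10)) = 26489 + 201/173 = 4582798/173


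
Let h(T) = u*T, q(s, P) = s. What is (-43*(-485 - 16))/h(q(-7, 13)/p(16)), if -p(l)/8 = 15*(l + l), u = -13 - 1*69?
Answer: -41362560/287 ≈ -1.4412e+5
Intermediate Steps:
u = -82 (u = -13 - 69 = -82)
p(l) = -240*l (p(l) = -120*(l + l) = -120*2*l = -240*l)
h(T) = -82*T
(-43*(-485 - 16))/h(q(-7, 13)/p(16)) = (-43*(-485 - 16))/((-(-574)/((-240*16)))) = (-43*(-501))/((-(-574)/(-3840))) = 21543/((-(-574)*(-1)/3840)) = 21543/((-82*7/3840)) = 21543/(-287/1920) = 21543*(-1920/287) = -41362560/287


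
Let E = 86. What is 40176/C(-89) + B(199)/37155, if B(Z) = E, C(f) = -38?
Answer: -746368006/705945 ≈ -1057.3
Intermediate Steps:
B(Z) = 86
40176/C(-89) + B(199)/37155 = 40176/(-38) + 86/37155 = 40176*(-1/38) + 86*(1/37155) = -20088/19 + 86/37155 = -746368006/705945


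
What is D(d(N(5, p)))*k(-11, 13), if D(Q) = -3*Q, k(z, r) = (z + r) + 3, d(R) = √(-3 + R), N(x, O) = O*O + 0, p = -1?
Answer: -15*I*√2 ≈ -21.213*I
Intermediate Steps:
N(x, O) = O² (N(x, O) = O² + 0 = O²)
k(z, r) = 3 + r + z (k(z, r) = (r + z) + 3 = 3 + r + z)
D(d(N(5, p)))*k(-11, 13) = (-3*√(-3 + (-1)²))*(3 + 13 - 11) = -3*√(-3 + 1)*5 = -3*I*√2*5 = -15*I*√2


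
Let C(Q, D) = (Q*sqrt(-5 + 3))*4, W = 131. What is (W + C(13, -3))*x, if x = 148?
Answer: 19388 + 7696*I*sqrt(2) ≈ 19388.0 + 10884.0*I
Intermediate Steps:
C(Q, D) = 4*I*Q*sqrt(2) (C(Q, D) = (Q*sqrt(-2))*4 = (Q*(I*sqrt(2)))*4 = (I*Q*sqrt(2))*4 = 4*I*Q*sqrt(2))
(W + C(13, -3))*x = (131 + 4*I*13*sqrt(2))*148 = (131 + 52*I*sqrt(2))*148 = 19388 + 7696*I*sqrt(2)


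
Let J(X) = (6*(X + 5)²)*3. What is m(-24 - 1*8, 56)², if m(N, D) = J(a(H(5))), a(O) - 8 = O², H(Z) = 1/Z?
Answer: 3659446569024/390625 ≈ 9.3682e+6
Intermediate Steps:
a(O) = 8 + O²
J(X) = 18*(5 + X)² (J(X) = (6*(5 + X)²)*3 = 18*(5 + X)²)
m(N, D) = 1912968/625 (m(N, D) = 18*(5 + (8 + (1/5)²))² = 18*(5 + (8 + (⅕)²))² = 18*(5 + (8 + 1/25))² = 18*(5 + 201/25)² = 18*(326/25)² = 18*(106276/625) = 1912968/625)
m(-24 - 1*8, 56)² = (1912968/625)² = 3659446569024/390625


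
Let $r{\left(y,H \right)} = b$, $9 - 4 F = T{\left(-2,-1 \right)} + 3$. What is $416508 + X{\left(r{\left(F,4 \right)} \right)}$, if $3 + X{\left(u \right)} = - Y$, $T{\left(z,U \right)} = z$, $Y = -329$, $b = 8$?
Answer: $416834$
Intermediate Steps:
$F = 2$ ($F = \frac{9}{4} - \frac{-2 + 3}{4} = \frac{9}{4} - \frac{1}{4} = 2$)
$r{\left(y,H \right)} = 8$
$X{\left(u \right)} = 326$ ($X{\left(u \right)} = -3 - -329 = -3 + 329 = 326$)
$416508 + X{\left(r{\left(F,4 \right)} \right)} = 416508 + 326 = 416834$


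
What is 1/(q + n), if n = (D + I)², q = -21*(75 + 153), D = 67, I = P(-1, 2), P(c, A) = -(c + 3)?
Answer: -1/563 ≈ -0.0017762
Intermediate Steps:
P(c, A) = -3 - c (P(c, A) = -(3 + c) = -3 - c)
I = -2 (I = -3 - 1*(-1) = -3 + 1 = -2)
q = -4788 (q = -21*228 = -4788)
n = 4225 (n = (67 - 2)² = 65² = 4225)
1/(q + n) = 1/(-4788 + 4225) = 1/(-563) = -1/563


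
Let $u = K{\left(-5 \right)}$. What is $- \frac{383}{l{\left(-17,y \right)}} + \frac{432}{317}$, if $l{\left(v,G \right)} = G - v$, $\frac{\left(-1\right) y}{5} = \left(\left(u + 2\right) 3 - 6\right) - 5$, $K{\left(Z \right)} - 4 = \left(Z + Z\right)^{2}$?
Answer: $\frac{777187}{481206} \approx 1.6151$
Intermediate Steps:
$K{\left(Z \right)} = 4 + 4 Z^{2}$ ($K{\left(Z \right)} = 4 + \left(Z + Z\right)^{2} = 4 + \left(2 Z\right)^{2} = 4 + 4 Z^{2}$)
$u = 104$ ($u = 4 + 4 \left(-5\right)^{2} = 4 + 4 \cdot 25 = 4 + 100 = 104$)
$y = -1535$ ($y = - 5 \left(\left(\left(104 + 2\right) 3 - 6\right) - 5\right) = - 5 \left(\left(106 \cdot 3 - 6\right) - 5\right) = - 5 \left(\left(318 - 6\right) - 5\right) = - 5 \left(312 - 5\right) = \left(-5\right) 307 = -1535$)
$- \frac{383}{l{\left(-17,y \right)}} + \frac{432}{317} = - \frac{383}{-1535 - -17} + \frac{432}{317} = - \frac{383}{-1535 + 17} + 432 \cdot \frac{1}{317} = - \frac{383}{-1518} + \frac{432}{317} = \left(-383\right) \left(- \frac{1}{1518}\right) + \frac{432}{317} = \frac{383}{1518} + \frac{432}{317} = \frac{777187}{481206}$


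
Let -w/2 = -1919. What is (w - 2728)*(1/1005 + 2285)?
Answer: 169935524/67 ≈ 2.5364e+6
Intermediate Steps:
w = 3838 (w = -2*(-1919) = 3838)
(w - 2728)*(1/1005 + 2285) = (3838 - 2728)*(1/1005 + 2285) = 1110*(1/1005 + 2285) = 1110*(2296426/1005) = 169935524/67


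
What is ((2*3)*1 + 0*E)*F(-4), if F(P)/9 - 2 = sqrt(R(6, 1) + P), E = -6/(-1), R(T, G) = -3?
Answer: 108 + 54*I*sqrt(7) ≈ 108.0 + 142.87*I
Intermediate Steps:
E = 6 (E = -6*(-1) = 6)
F(P) = 18 + 9*sqrt(-3 + P)
((2*3)*1 + 0*E)*F(-4) = ((2*3)*1 + 0*6)*(18 + 9*sqrt(-3 - 4)) = (6*1 + 0)*(18 + 9*sqrt(-7)) = (6 + 0)*(18 + 9*(I*sqrt(7))) = 6*(18 + 9*I*sqrt(7)) = 108 + 54*I*sqrt(7)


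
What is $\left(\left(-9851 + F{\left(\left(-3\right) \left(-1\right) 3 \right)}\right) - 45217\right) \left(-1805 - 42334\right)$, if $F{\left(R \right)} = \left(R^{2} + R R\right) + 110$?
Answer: $2418640644$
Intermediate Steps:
$F{\left(R \right)} = 110 + 2 R^{2}$ ($F{\left(R \right)} = \left(R^{2} + R^{2}\right) + 110 = 2 R^{2} + 110 = 110 + 2 R^{2}$)
$\left(\left(-9851 + F{\left(\left(-3\right) \left(-1\right) 3 \right)}\right) - 45217\right) \left(-1805 - 42334\right) = \left(\left(-9851 + \left(110 + 2 \left(\left(-3\right) \left(-1\right) 3\right)^{2}\right)\right) - 45217\right) \left(-1805 - 42334\right) = \left(\left(-9851 + \left(110 + 2 \left(3 \cdot 3\right)^{2}\right)\right) - 45217\right) \left(-44139\right) = \left(\left(-9851 + \left(110 + 2 \cdot 9^{2}\right)\right) - 45217\right) \left(-44139\right) = \left(\left(-9851 + \left(110 + 2 \cdot 81\right)\right) - 45217\right) \left(-44139\right) = \left(\left(-9851 + \left(110 + 162\right)\right) - 45217\right) \left(-44139\right) = \left(\left(-9851 + 272\right) - 45217\right) \left(-44139\right) = \left(-9579 - 45217\right) \left(-44139\right) = \left(-54796\right) \left(-44139\right) = 2418640644$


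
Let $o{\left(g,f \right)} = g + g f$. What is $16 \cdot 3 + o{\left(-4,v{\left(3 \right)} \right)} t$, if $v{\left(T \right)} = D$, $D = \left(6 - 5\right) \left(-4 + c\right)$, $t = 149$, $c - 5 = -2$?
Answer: $48$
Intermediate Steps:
$c = 3$ ($c = 5 - 2 = 3$)
$D = -1$ ($D = \left(6 - 5\right) \left(-4 + 3\right) = 1 \left(-1\right) = -1$)
$v{\left(T \right)} = -1$
$o{\left(g,f \right)} = g + f g$
$16 \cdot 3 + o{\left(-4,v{\left(3 \right)} \right)} t = 16 \cdot 3 + - 4 \left(1 - 1\right) 149 = 48 + \left(-4\right) 0 \cdot 149 = 48 + 0 \cdot 149 = 48 + 0 = 48$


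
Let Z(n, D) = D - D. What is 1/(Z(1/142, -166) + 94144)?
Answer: 1/94144 ≈ 1.0622e-5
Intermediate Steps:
Z(n, D) = 0
1/(Z(1/142, -166) + 94144) = 1/(0 + 94144) = 1/94144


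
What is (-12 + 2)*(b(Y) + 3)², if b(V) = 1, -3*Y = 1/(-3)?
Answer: -160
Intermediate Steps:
Y = ⅑ (Y = -⅓/(-3) = -⅓*(-⅓) = ⅑ ≈ 0.11111)
(-12 + 2)*(b(Y) + 3)² = (-12 + 2)*(1 + 3)² = -10*4² = -10*16 = -160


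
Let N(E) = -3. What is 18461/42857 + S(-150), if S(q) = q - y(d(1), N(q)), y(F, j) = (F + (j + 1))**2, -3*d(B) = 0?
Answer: -6581517/42857 ≈ -153.57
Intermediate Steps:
d(B) = 0 (d(B) = -1/3*0 = 0)
y(F, j) = (1 + F + j)**2 (y(F, j) = (F + (1 + j))**2 = (1 + F + j)**2)
S(q) = -4 + q (S(q) = q - (1 + 0 - 3)**2 = q - 1*(-2)**2 = q - 1*4 = q - 4 = -4 + q)
18461/42857 + S(-150) = 18461/42857 + (-4 - 150) = 18461*(1/42857) - 154 = 18461/42857 - 154 = -6581517/42857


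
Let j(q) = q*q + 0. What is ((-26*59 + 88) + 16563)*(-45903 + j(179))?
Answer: -209551854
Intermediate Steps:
j(q) = q**2 (j(q) = q**2 + 0 = q**2)
((-26*59 + 88) + 16563)*(-45903 + j(179)) = ((-26*59 + 88) + 16563)*(-45903 + 179**2) = ((-1534 + 88) + 16563)*(-45903 + 32041) = (-1446 + 16563)*(-13862) = 15117*(-13862) = -209551854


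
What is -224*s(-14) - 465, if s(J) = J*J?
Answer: -44369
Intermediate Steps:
s(J) = J²
-224*s(-14) - 465 = -224*(-14)² - 465 = -224*196 - 465 = -43904 - 465 = -44369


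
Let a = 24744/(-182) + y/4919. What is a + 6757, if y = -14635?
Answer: 2962439500/447629 ≈ 6618.1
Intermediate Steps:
a = -62189653/447629 (a = 24744/(-182) - 14635/4919 = 24744*(-1/182) - 14635*1/4919 = -12372/91 - 14635/4919 = -62189653/447629 ≈ -138.93)
a + 6757 = -62189653/447629 + 6757 = 2962439500/447629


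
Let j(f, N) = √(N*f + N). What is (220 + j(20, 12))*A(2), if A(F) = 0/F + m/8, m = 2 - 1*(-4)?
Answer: 165 + 9*√7/2 ≈ 176.91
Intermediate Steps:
m = 6 (m = 2 + 4 = 6)
j(f, N) = √(N + N*f)
A(F) = ¾ (A(F) = 0/F + 6/8 = 0 + 6*(⅛) = 0 + ¾ = ¾)
(220 + j(20, 12))*A(2) = (220 + √(12*(1 + 20)))*(¾) = (220 + √(12*21))*(¾) = (220 + √252)*(¾) = (220 + 6*√7)*(¾) = 165 + 9*√7/2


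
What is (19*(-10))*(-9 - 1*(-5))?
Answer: 760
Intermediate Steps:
(19*(-10))*(-9 - 1*(-5)) = -190*(-9 + 5) = -190*(-4) = 760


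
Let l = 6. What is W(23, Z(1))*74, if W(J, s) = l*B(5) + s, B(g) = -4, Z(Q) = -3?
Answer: -1998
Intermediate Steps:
W(J, s) = -24 + s (W(J, s) = 6*(-4) + s = -24 + s)
W(23, Z(1))*74 = (-24 - 3)*74 = -27*74 = -1998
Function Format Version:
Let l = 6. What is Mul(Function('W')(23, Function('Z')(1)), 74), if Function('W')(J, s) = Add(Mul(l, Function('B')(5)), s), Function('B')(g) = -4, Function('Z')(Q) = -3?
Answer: -1998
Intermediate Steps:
Function('W')(J, s) = Add(-24, s) (Function('W')(J, s) = Add(Mul(6, -4), s) = Add(-24, s))
Mul(Function('W')(23, Function('Z')(1)), 74) = Mul(Add(-24, -3), 74) = Mul(-27, 74) = -1998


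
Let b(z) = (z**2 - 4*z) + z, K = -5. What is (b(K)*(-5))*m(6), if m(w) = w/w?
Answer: -200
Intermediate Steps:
b(z) = z**2 - 3*z
m(w) = 1
(b(K)*(-5))*m(6) = (-5*(-3 - 5)*(-5))*1 = (-5*(-8)*(-5))*1 = (40*(-5))*1 = -200*1 = -200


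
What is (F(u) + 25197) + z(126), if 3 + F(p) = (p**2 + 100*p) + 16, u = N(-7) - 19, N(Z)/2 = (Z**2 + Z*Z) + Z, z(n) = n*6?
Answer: 68835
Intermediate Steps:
z(n) = 6*n
N(Z) = 2*Z + 4*Z**2 (N(Z) = 2*((Z**2 + Z*Z) + Z) = 2*((Z**2 + Z**2) + Z) = 2*(2*Z**2 + Z) = 2*(Z + 2*Z**2) = 2*Z + 4*Z**2)
u = 163 (u = 2*(-7)*(1 + 2*(-7)) - 19 = 2*(-7)*(1 - 14) - 19 = 2*(-7)*(-13) - 19 = 182 - 19 = 163)
F(p) = 13 + p**2 + 100*p (F(p) = -3 + ((p**2 + 100*p) + 16) = -3 + (16 + p**2 + 100*p) = 13 + p**2 + 100*p)
(F(u) + 25197) + z(126) = ((13 + 163**2 + 100*163) + 25197) + 6*126 = ((13 + 26569 + 16300) + 25197) + 756 = (42882 + 25197) + 756 = 68079 + 756 = 68835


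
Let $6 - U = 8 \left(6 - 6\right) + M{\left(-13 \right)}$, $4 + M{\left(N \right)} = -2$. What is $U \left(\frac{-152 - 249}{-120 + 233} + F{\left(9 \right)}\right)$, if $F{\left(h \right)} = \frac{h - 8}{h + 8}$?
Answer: $- \frac{80448}{1921} \approx -41.878$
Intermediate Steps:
$F{\left(h \right)} = \frac{-8 + h}{8 + h}$
$M{\left(N \right)} = -6$ ($M{\left(N \right)} = -4 - 2 = -6$)
$U = 12$ ($U = 6 - \left(8 \left(6 - 6\right) - 6\right) = 6 - \left(8 \cdot 0 - 6\right) = 6 - \left(0 - 6\right) = 6 - -6 = 6 + 6 = 12$)
$U \left(\frac{-152 - 249}{-120 + 233} + F{\left(9 \right)}\right) = 12 \left(\frac{-152 - 249}{-120 + 233} + \frac{-8 + 9}{8 + 9}\right) = 12 \left(- \frac{401}{113} + \frac{1}{17} \cdot 1\right) = 12 \left(\left(-401\right) \frac{1}{113} + \frac{1}{17} \cdot 1\right) = 12 \left(- \frac{401}{113} + \frac{1}{17}\right) = 12 \left(- \frac{6704}{1921}\right) = - \frac{80448}{1921}$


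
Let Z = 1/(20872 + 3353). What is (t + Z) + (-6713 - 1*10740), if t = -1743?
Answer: -465023099/24225 ≈ -19196.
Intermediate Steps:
Z = 1/24225 ≈ 4.1280e-5
(t + Z) + (-6713 - 1*10740) = (-1743 + 1/24225) + (-6713 - 1*10740) = -42224174/24225 + (-6713 - 10740) = -42224174/24225 - 17453 = -465023099/24225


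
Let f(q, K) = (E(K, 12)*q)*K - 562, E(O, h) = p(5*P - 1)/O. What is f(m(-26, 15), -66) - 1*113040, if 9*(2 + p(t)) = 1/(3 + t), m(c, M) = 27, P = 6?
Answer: -3636989/32 ≈ -1.1366e+5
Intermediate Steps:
p(t) = -2 + 1/(9*(3 + t))
E(O, h) = -575/(288*O) (E(O, h) = ((-53 - 18*(5*6 - 1))/(9*(3 + (5*6 - 1))))/O = ((-53 - 18*(30 - 1))/(9*(3 + (30 - 1))))/O = ((-53 - 18*29)/(9*(3 + 29)))/O = ((1/9)*(-53 - 522)/32)/O = ((1/9)*(1/32)*(-575))/O = -575/(288*O))
f(q, K) = -562 - 575*q/288 (f(q, K) = ((-575/(288*K))*q)*K - 562 = (-575*q/(288*K))*K - 562 = -575*q/288 - 562 = -562 - 575*q/288)
f(m(-26, 15), -66) - 1*113040 = (-562 - 575/288*27) - 1*113040 = (-562 - 1725/32) - 113040 = -19709/32 - 113040 = -3636989/32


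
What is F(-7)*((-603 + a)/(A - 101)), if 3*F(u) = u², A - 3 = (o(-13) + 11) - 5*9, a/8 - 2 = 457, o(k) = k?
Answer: -50127/145 ≈ -345.70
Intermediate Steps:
a = 3672 (a = 16 + 8*457 = 16 + 3656 = 3672)
A = -44 (A = 3 + ((-13 + 11) - 5*9) = 3 + (-2 - 45) = 3 - 47 = -44)
F(u) = u²/3
F(-7)*((-603 + a)/(A - 101)) = ((⅓)*(-7)²)*((-603 + 3672)/(-44 - 101)) = ((⅓)*49)*(3069/(-145)) = 49*(3069*(-1/145))/3 = (49/3)*(-3069/145) = -50127/145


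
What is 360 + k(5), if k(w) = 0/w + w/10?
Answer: 721/2 ≈ 360.50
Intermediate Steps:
k(w) = w/10 (k(w) = 0 + w*(⅒) = 0 + w/10 = w/10)
360 + k(5) = 360 + (⅒)*5 = 360 + ½ = 721/2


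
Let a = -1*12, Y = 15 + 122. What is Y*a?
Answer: -1644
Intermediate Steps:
Y = 137
a = -12
Y*a = 137*(-12) = -1644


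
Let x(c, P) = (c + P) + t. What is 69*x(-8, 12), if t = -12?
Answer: -552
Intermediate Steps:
x(c, P) = -12 + P + c (x(c, P) = (c + P) - 12 = (P + c) - 12 = -12 + P + c)
69*x(-8, 12) = 69*(-12 + 12 - 8) = 69*(-8) = -552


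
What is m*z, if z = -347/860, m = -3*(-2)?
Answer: -1041/430 ≈ -2.4209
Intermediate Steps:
m = 6
z = -347/860 (z = -347*1/860 = -347/860 ≈ -0.40349)
m*z = 6*(-347/860) = -1041/430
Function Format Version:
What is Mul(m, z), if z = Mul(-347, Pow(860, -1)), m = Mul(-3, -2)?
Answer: Rational(-1041, 430) ≈ -2.4209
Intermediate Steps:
m = 6
z = Rational(-347, 860) (z = Mul(-347, Rational(1, 860)) = Rational(-347, 860) ≈ -0.40349)
Mul(m, z) = Mul(6, Rational(-347, 860)) = Rational(-1041, 430)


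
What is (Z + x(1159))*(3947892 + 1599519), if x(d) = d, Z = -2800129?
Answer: -15527036966670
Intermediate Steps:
(Z + x(1159))*(3947892 + 1599519) = (-2800129 + 1159)*(3947892 + 1599519) = -2798970*5547411 = -15527036966670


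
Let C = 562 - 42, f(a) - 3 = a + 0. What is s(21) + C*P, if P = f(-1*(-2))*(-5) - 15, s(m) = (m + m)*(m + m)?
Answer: -19036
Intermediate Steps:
f(a) = 3 + a (f(a) = 3 + (a + 0) = 3 + a)
s(m) = 4*m² (s(m) = (2*m)*(2*m) = 4*m²)
C = 520
P = -40 (P = (3 - 1*(-2))*(-5) - 15 = (3 + 2)*(-5) - 15 = 5*(-5) - 15 = -25 - 15 = -40)
s(21) + C*P = 4*21² + 520*(-40) = 4*441 - 20800 = 1764 - 20800 = -19036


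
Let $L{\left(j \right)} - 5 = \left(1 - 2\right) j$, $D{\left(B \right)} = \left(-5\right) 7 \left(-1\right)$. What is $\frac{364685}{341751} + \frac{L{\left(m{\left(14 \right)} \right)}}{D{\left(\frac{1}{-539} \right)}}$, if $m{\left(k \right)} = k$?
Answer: $\frac{9688216}{11961285} \approx 0.80996$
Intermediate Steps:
$D{\left(B \right)} = 35$ ($D{\left(B \right)} = \left(-35\right) \left(-1\right) = 35$)
$L{\left(j \right)} = 5 - j$ ($L{\left(j \right)} = 5 + \left(1 - 2\right) j = 5 - j$)
$\frac{364685}{341751} + \frac{L{\left(m{\left(14 \right)} \right)}}{D{\left(\frac{1}{-539} \right)}} = \frac{364685}{341751} + \frac{5 - 14}{35} = 364685 \cdot \frac{1}{341751} + \left(5 - 14\right) \frac{1}{35} = \frac{364685}{341751} - \frac{9}{35} = \frac{9688216}{11961285}$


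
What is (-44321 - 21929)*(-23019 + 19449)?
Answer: 236512500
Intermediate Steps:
(-44321 - 21929)*(-23019 + 19449) = -66250*(-3570) = 236512500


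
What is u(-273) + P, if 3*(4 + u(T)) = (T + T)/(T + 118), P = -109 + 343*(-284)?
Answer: -15116193/155 ≈ -97524.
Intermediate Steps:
P = -97521 (P = -109 - 97412 = -97521)
u(T) = -4 + 2*T/(3*(118 + T)) (u(T) = -4 + ((T + T)/(T + 118))/3 = -4 + ((2*T)/(118 + T))/3 = -4 + (2*T/(118 + T))/3 = -4 + 2*T/(3*(118 + T)))
u(-273) + P = 2*(-708 - 5*(-273))/(3*(118 - 273)) - 97521 = (2/3)*(-708 + 1365)/(-155) - 97521 = (2/3)*(-1/155)*657 - 97521 = -438/155 - 97521 = -15116193/155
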